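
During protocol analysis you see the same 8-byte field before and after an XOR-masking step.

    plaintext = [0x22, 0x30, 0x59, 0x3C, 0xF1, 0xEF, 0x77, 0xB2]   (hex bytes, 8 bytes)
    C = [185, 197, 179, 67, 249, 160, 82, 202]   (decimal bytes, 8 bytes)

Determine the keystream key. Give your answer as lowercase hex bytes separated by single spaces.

9b f5 ea 7f 08 4f 25 78

Since C = plaintext ⊕ key, XORing both sides with plaintext gives key = plaintext ⊕ C.
22 ⊕ b9 = 9b
30 ⊕ c5 = f5
59 ⊕ b3 = ea
3c ⊕ 43 = 7f
f1 ⊕ f9 = 08
ef ⊕ a0 = 4f
77 ⊕ 52 = 25
b2 ⊕ ca = 78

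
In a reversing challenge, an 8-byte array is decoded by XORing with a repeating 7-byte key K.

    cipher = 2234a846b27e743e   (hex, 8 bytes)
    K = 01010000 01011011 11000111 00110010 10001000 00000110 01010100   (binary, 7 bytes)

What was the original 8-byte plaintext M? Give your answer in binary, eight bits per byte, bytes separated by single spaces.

The 7-byte key repeats, so the effective keystream is 50 5b c7 32 88 06 54 50.
byte 0: 00100010 ^ 01010000 = 01110010
byte 1: 00110100 ^ 01011011 = 01101111
byte 2: 10101000 ^ 11000111 = 01101111
byte 3: 01000110 ^ 00110010 = 01110100
byte 4: 10110010 ^ 10001000 = 00111010
byte 5: 01111110 ^ 00000110 = 01111000
byte 6: 01110100 ^ 01010100 = 00100000
byte 7: 00111110 ^ 01010000 = 01101110

01110010 01101111 01101111 01110100 00111010 01111000 00100000 01101110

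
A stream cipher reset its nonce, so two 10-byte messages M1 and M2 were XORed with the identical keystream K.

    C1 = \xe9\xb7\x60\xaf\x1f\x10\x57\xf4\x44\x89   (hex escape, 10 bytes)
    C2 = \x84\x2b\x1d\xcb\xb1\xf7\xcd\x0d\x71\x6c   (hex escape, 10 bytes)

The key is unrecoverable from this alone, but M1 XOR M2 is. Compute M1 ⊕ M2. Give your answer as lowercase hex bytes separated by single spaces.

6d 9c 7d 64 ae e7 9a f9 35 e5

C1 ⊕ C2 = (M1 ⊕ K) ⊕ (M2 ⊕ K) = M1 ⊕ M2 — the shared key cancels under XOR.
233 ^ 132 = 109
183 ^  43 = 156
 96 ^  29 = 125
175 ^ 203 = 100
 31 ^ 177 = 174
 16 ^ 247 = 231
 87 ^ 205 = 154
244 ^  13 = 249
 68 ^ 113 =  53
137 ^ 108 = 229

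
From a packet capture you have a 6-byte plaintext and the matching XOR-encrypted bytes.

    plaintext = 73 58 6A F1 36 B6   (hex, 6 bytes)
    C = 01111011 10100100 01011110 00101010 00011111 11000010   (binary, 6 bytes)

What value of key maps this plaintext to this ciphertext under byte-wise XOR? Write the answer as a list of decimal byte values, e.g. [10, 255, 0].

[8, 252, 52, 219, 41, 116]

Since C = plaintext ⊕ key, XORing both sides with plaintext gives key = plaintext ⊕ C.
73 XOR 7b = 08
58 XOR a4 = fc
6a XOR 5e = 34
f1 XOR 2a = db
36 XOR 1f = 29
b6 XOR c2 = 74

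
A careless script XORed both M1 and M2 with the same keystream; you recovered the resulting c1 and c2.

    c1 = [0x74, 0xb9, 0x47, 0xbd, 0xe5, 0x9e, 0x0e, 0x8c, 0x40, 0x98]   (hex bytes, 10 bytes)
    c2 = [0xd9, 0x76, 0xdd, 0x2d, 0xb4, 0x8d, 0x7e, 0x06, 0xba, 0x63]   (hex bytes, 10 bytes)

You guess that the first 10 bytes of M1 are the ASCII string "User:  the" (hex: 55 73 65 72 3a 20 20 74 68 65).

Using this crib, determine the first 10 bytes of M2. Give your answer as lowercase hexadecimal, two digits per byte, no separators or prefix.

First, c1 ⊕ c2 = (M1 ⊕ K) ⊕ (M2 ⊕ K) = M1 ⊕ M2, so the key drops out. Then M2 = (M1 ⊕ M2) ⊕ M1 over the first 10 bytes.
byte 0: (74 xor d9) xor 55 = ad xor 55 = f8
byte 1: (b9 xor 76) xor 73 = cf xor 73 = bc
byte 2: (47 xor dd) xor 65 = 9a xor 65 = ff
byte 3: (bd xor 2d) xor 72 = 90 xor 72 = e2
byte 4: (e5 xor b4) xor 3a = 51 xor 3a = 6b
byte 5: (9e xor 8d) xor 20 = 13 xor 20 = 33
byte 6: (0e xor 7e) xor 20 = 70 xor 20 = 50
byte 7: (8c xor 06) xor 74 = 8a xor 74 = fe
byte 8: (40 xor ba) xor 68 = fa xor 68 = 92
byte 9: (98 xor 63) xor 65 = fb xor 65 = 9e

f8bcffe26b3350fe929e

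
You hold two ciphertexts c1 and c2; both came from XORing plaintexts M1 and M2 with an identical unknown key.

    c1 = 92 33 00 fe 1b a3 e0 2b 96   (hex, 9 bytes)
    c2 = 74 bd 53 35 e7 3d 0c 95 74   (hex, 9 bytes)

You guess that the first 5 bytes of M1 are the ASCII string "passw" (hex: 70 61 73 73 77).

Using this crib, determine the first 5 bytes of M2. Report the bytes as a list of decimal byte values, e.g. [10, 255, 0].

First, c1 ⊕ c2 = (M1 ⊕ K) ⊕ (M2 ⊕ K) = M1 ⊕ M2, so the key drops out. Then M2 = (M1 ⊕ M2) ⊕ M1 over the first 5 bytes.
byte 0: (92 XOR 74) XOR 70 = e6 XOR 70 = 96
byte 1: (33 XOR bd) XOR 61 = 8e XOR 61 = ef
byte 2: (00 XOR 53) XOR 73 = 53 XOR 73 = 20
byte 3: (fe XOR 35) XOR 73 = cb XOR 73 = b8
byte 4: (1b XOR e7) XOR 77 = fc XOR 77 = 8b

[150, 239, 32, 184, 139]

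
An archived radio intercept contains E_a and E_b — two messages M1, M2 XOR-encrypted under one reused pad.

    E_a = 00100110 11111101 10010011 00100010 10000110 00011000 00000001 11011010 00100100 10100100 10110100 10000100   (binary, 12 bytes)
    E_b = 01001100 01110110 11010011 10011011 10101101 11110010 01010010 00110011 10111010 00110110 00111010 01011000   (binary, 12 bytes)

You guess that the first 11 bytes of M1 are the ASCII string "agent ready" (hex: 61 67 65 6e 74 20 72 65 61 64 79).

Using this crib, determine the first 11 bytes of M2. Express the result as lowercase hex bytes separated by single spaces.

0b ec 25 d7 5f ca 21 8c ff f6 f7

First, E_a ⊕ E_b = (M1 ⊕ K) ⊕ (M2 ⊕ K) = M1 ⊕ M2, so the key drops out. Then M2 = (M1 ⊕ M2) ⊕ M1 over the first 11 bytes.
byte 0: (26 ^ 4c) ^ 61 = 6a ^ 61 = 0b
byte 1: (fd ^ 76) ^ 67 = 8b ^ 67 = ec
byte 2: (93 ^ d3) ^ 65 = 40 ^ 65 = 25
byte 3: (22 ^ 9b) ^ 6e = b9 ^ 6e = d7
byte 4: (86 ^ ad) ^ 74 = 2b ^ 74 = 5f
byte 5: (18 ^ f2) ^ 20 = ea ^ 20 = ca
byte 6: (01 ^ 52) ^ 72 = 53 ^ 72 = 21
byte 7: (da ^ 33) ^ 65 = e9 ^ 65 = 8c
byte 8: (24 ^ ba) ^ 61 = 9e ^ 61 = ff
byte 9: (a4 ^ 36) ^ 64 = 92 ^ 64 = f6
byte 10: (b4 ^ 3a) ^ 79 = 8e ^ 79 = f7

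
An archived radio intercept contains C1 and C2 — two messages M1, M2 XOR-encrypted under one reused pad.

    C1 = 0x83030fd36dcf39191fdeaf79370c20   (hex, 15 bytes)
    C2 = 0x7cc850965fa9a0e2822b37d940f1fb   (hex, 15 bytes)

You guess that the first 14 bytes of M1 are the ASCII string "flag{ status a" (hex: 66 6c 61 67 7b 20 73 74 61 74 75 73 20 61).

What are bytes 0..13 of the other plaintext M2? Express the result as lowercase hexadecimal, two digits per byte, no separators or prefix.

First, C1 ⊕ C2 = (M1 ⊕ K) ⊕ (M2 ⊕ K) = M1 ⊕ M2, so the key drops out. Then M2 = (M1 ⊕ M2) ⊕ M1 over the first 14 bytes.
byte 0: (83 ⊕ 7c) ⊕ 66 = ff ⊕ 66 = 99
byte 1: (03 ⊕ c8) ⊕ 6c = cb ⊕ 6c = a7
byte 2: (0f ⊕ 50) ⊕ 61 = 5f ⊕ 61 = 3e
byte 3: (d3 ⊕ 96) ⊕ 67 = 45 ⊕ 67 = 22
byte 4: (6d ⊕ 5f) ⊕ 7b = 32 ⊕ 7b = 49
byte 5: (cf ⊕ a9) ⊕ 20 = 66 ⊕ 20 = 46
byte 6: (39 ⊕ a0) ⊕ 73 = 99 ⊕ 73 = ea
byte 7: (19 ⊕ e2) ⊕ 74 = fb ⊕ 74 = 8f
byte 8: (1f ⊕ 82) ⊕ 61 = 9d ⊕ 61 = fc
byte 9: (de ⊕ 2b) ⊕ 74 = f5 ⊕ 74 = 81
byte 10: (af ⊕ 37) ⊕ 75 = 98 ⊕ 75 = ed
byte 11: (79 ⊕ d9) ⊕ 73 = a0 ⊕ 73 = d3
byte 12: (37 ⊕ 40) ⊕ 20 = 77 ⊕ 20 = 57
byte 13: (0c ⊕ f1) ⊕ 61 = fd ⊕ 61 = 9c

99a73e224946ea8ffc81edd3579c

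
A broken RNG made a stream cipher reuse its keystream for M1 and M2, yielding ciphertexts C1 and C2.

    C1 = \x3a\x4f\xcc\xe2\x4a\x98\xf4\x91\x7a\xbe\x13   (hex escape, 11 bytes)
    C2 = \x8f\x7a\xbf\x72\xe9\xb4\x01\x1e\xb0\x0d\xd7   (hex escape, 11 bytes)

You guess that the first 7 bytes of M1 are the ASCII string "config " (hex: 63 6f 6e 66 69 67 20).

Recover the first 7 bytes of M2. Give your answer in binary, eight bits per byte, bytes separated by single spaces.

First, C1 ⊕ C2 = (M1 ⊕ K) ⊕ (M2 ⊕ K) = M1 ⊕ M2, so the key drops out. Then M2 = (M1 ⊕ M2) ⊕ M1 over the first 7 bytes.
byte 0: (3a ^ 8f) ^ 63 = b5 ^ 63 = d6
byte 1: (4f ^ 7a) ^ 6f = 35 ^ 6f = 5a
byte 2: (cc ^ bf) ^ 6e = 73 ^ 6e = 1d
byte 3: (e2 ^ 72) ^ 66 = 90 ^ 66 = f6
byte 4: (4a ^ e9) ^ 69 = a3 ^ 69 = ca
byte 5: (98 ^ b4) ^ 67 = 2c ^ 67 = 4b
byte 6: (f4 ^ 01) ^ 20 = f5 ^ 20 = d5

11010110 01011010 00011101 11110110 11001010 01001011 11010101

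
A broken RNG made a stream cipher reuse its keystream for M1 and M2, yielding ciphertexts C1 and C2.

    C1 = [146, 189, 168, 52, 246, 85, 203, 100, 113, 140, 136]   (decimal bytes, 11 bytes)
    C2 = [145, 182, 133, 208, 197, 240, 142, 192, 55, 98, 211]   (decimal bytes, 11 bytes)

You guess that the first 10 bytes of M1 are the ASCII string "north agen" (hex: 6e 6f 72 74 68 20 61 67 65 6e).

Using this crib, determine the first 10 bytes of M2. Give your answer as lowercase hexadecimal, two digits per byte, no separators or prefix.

First, C1 ⊕ C2 = (M1 ⊕ K) ⊕ (M2 ⊕ K) = M1 ⊕ M2, so the key drops out. Then M2 = (M1 ⊕ M2) ⊕ M1 over the first 10 bytes.
byte 0: (92 XOR 91) XOR 6e = 03 XOR 6e = 6d
byte 1: (bd XOR b6) XOR 6f = 0b XOR 6f = 64
byte 2: (a8 XOR 85) XOR 72 = 2d XOR 72 = 5f
byte 3: (34 XOR d0) XOR 74 = e4 XOR 74 = 90
byte 4: (f6 XOR c5) XOR 68 = 33 XOR 68 = 5b
byte 5: (55 XOR f0) XOR 20 = a5 XOR 20 = 85
byte 6: (cb XOR 8e) XOR 61 = 45 XOR 61 = 24
byte 7: (64 XOR c0) XOR 67 = a4 XOR 67 = c3
byte 8: (71 XOR 37) XOR 65 = 46 XOR 65 = 23
byte 9: (8c XOR 62) XOR 6e = ee XOR 6e = 80

6d645f905b8524c32380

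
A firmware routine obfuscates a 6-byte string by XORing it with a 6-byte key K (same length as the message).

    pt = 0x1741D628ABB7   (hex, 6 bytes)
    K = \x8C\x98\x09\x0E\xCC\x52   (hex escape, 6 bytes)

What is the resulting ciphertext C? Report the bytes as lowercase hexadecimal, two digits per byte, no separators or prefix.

XOR is its own inverse, so applying the key byte-wise gives the result directly.
17 ^ 8c = 9b
41 ^ 98 = d9
d6 ^ 09 = df
28 ^ 0e = 26
ab ^ cc = 67
b7 ^ 52 = e5

9bd9df2667e5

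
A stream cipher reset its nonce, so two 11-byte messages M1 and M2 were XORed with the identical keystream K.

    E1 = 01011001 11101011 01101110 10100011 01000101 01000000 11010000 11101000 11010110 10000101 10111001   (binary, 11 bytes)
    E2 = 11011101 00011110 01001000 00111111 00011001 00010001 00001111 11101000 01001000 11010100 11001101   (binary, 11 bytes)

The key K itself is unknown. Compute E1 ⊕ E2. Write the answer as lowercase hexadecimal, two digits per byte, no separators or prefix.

E1 ⊕ E2 = (M1 ⊕ K) ⊕ (M2 ⊕ K) = M1 ⊕ M2 — the shared key cancels under XOR.
01011001 xor 11011101 = 10000100
11101011 xor 00011110 = 11110101
01101110 xor 01001000 = 00100110
10100011 xor 00111111 = 10011100
01000101 xor 00011001 = 01011100
01000000 xor 00010001 = 01010001
11010000 xor 00001111 = 11011111
11101000 xor 11101000 = 00000000
11010110 xor 01001000 = 10011110
10000101 xor 11010100 = 01010001
10111001 xor 11001101 = 01110100

84f5269c5c51df009e5174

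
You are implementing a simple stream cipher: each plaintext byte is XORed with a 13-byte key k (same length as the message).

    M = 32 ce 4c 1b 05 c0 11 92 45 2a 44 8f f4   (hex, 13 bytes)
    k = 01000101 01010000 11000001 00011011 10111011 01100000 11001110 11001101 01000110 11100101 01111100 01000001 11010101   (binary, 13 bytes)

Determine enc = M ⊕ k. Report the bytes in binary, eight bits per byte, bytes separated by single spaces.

01110111 10011110 10001101 00000000 10111110 10100000 11011111 01011111 00000011 11001111 00111000 11001110 00100001

XOR is its own inverse, so applying the key byte-wise gives the result directly.
32 ^ 45 = 77
ce ^ 50 = 9e
4c ^ c1 = 8d
1b ^ 1b = 00
05 ^ bb = be
c0 ^ 60 = a0
11 ^ ce = df
92 ^ cd = 5f
45 ^ 46 = 03
2a ^ e5 = cf
44 ^ 7c = 38
8f ^ 41 = ce
f4 ^ d5 = 21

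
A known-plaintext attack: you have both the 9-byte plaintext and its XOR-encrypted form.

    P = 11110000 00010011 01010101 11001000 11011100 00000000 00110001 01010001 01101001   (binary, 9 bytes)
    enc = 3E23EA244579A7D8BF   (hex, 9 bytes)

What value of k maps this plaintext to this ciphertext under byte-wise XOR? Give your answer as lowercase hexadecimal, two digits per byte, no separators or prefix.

ce30bfec99799689d6

Since enc = P ⊕ k, XORing both sides with P gives k = P ⊕ enc.
byte 0: f0 xor 3e = ce
byte 1: 13 xor 23 = 30
byte 2: 55 xor ea = bf
byte 3: c8 xor 24 = ec
byte 4: dc xor 45 = 99
byte 5: 00 xor 79 = 79
byte 6: 31 xor a7 = 96
byte 7: 51 xor d8 = 89
byte 8: 69 xor bf = d6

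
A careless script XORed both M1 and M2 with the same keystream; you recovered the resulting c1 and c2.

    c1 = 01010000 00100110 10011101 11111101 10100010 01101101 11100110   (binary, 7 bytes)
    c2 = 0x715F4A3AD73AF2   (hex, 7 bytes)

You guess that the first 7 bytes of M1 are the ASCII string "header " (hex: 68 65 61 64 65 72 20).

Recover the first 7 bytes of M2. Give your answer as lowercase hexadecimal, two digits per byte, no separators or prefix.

491cb6a3102534

First, c1 ⊕ c2 = (M1 ⊕ K) ⊕ (M2 ⊕ K) = M1 ⊕ M2, so the key drops out. Then M2 = (M1 ⊕ M2) ⊕ M1 over the first 7 bytes.
byte 0: (50 XOR 71) XOR 68 = 21 XOR 68 = 49
byte 1: (26 XOR 5f) XOR 65 = 79 XOR 65 = 1c
byte 2: (9d XOR 4a) XOR 61 = d7 XOR 61 = b6
byte 3: (fd XOR 3a) XOR 64 = c7 XOR 64 = a3
byte 4: (a2 XOR d7) XOR 65 = 75 XOR 65 = 10
byte 5: (6d XOR 3a) XOR 72 = 57 XOR 72 = 25
byte 6: (e6 XOR f2) XOR 20 = 14 XOR 20 = 34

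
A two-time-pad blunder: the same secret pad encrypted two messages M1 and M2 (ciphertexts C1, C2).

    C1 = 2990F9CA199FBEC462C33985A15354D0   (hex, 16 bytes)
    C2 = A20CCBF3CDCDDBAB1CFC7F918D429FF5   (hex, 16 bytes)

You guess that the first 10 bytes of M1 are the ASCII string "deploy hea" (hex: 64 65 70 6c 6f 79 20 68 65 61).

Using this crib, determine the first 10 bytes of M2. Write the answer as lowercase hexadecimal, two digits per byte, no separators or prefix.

First, C1 ⊕ C2 = (M1 ⊕ K) ⊕ (M2 ⊕ K) = M1 ⊕ M2, so the key drops out. Then M2 = (M1 ⊕ M2) ⊕ M1 over the first 10 bytes.
byte 0: (29 ⊕ a2) ⊕ 64 = 8b ⊕ 64 = ef
byte 1: (90 ⊕ 0c) ⊕ 65 = 9c ⊕ 65 = f9
byte 2: (f9 ⊕ cb) ⊕ 70 = 32 ⊕ 70 = 42
byte 3: (ca ⊕ f3) ⊕ 6c = 39 ⊕ 6c = 55
byte 4: (19 ⊕ cd) ⊕ 6f = d4 ⊕ 6f = bb
byte 5: (9f ⊕ cd) ⊕ 79 = 52 ⊕ 79 = 2b
byte 6: (be ⊕ db) ⊕ 20 = 65 ⊕ 20 = 45
byte 7: (c4 ⊕ ab) ⊕ 68 = 6f ⊕ 68 = 07
byte 8: (62 ⊕ 1c) ⊕ 65 = 7e ⊕ 65 = 1b
byte 9: (c3 ⊕ fc) ⊕ 61 = 3f ⊕ 61 = 5e

eff94255bb2b45071b5e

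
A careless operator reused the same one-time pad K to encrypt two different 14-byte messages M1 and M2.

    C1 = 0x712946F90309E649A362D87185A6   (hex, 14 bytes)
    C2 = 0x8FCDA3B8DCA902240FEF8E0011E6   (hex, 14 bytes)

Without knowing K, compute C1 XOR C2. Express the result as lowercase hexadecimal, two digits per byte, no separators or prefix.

C1 ⊕ C2 = (M1 ⊕ K) ⊕ (M2 ⊕ K) = M1 ⊕ M2 — the shared key cancels under XOR.
byte 0: 71 XOR 8f = fe
byte 1: 29 XOR cd = e4
byte 2: 46 XOR a3 = e5
byte 3: f9 XOR b8 = 41
byte 4: 03 XOR dc = df
byte 5: 09 XOR a9 = a0
byte 6: e6 XOR 02 = e4
byte 7: 49 XOR 24 = 6d
byte 8: a3 XOR 0f = ac
byte 9: 62 XOR ef = 8d
byte 10: d8 XOR 8e = 56
byte 11: 71 XOR 00 = 71
byte 12: 85 XOR 11 = 94
byte 13: a6 XOR e6 = 40

fee4e541dfa0e46dac8d56719440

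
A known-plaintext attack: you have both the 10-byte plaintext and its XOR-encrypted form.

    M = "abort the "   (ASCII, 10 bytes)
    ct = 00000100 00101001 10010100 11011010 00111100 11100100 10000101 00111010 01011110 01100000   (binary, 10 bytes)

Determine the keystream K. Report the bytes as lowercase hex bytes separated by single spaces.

65 4b fb a8 48 c4 f1 52 3b 40

Since ct = M ⊕ K, XORing both sides with M gives K = M ⊕ ct.
61 ⊕ 04 = 65
62 ⊕ 29 = 4b
6f ⊕ 94 = fb
72 ⊕ da = a8
74 ⊕ 3c = 48
20 ⊕ e4 = c4
74 ⊕ 85 = f1
68 ⊕ 3a = 52
65 ⊕ 5e = 3b
20 ⊕ 60 = 40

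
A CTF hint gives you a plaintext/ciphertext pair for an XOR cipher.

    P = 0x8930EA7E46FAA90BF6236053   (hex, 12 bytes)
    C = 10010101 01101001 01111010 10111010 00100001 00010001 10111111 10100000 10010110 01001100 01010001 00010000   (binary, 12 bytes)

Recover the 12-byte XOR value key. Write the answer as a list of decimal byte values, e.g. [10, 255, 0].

[28, 89, 144, 196, 103, 235, 22, 171, 96, 111, 49, 67]

Since C = P ⊕ key, XORing both sides with P gives key = P ⊕ C.
10001001 XOR 10010101 = 00011100
00110000 XOR 01101001 = 01011001
11101010 XOR 01111010 = 10010000
01111110 XOR 10111010 = 11000100
01000110 XOR 00100001 = 01100111
11111010 XOR 00010001 = 11101011
10101001 XOR 10111111 = 00010110
00001011 XOR 10100000 = 10101011
11110110 XOR 10010110 = 01100000
00100011 XOR 01001100 = 01101111
01100000 XOR 01010001 = 00110001
01010011 XOR 00010000 = 01000011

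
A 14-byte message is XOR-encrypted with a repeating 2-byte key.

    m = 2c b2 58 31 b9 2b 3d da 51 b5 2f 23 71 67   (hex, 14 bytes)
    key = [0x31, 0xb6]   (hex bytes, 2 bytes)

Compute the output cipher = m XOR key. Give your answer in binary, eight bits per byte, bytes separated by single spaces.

The 2-byte key repeats, so the effective keystream is 31 b6 31 b6 31 b6 31 b6 31 b6 31 b6 31 b6.
byte 0: 2c XOR 31 = 1d
byte 1: b2 XOR b6 = 04
byte 2: 58 XOR 31 = 69
byte 3: 31 XOR b6 = 87
byte 4: b9 XOR 31 = 88
byte 5: 2b XOR b6 = 9d
byte 6: 3d XOR 31 = 0c
byte 7: da XOR b6 = 6c
byte 8: 51 XOR 31 = 60
byte 9: b5 XOR b6 = 03
byte 10: 2f XOR 31 = 1e
byte 11: 23 XOR b6 = 95
byte 12: 71 XOR 31 = 40
byte 13: 67 XOR b6 = d1

00011101 00000100 01101001 10000111 10001000 10011101 00001100 01101100 01100000 00000011 00011110 10010101 01000000 11010001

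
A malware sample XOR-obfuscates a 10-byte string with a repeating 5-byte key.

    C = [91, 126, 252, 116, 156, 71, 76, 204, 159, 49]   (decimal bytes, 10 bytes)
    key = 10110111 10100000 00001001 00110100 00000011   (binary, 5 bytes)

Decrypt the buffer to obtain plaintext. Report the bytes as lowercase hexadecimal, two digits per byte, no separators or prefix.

The 5-byte key repeats, so the effective keystream is b7 a0 09 34 03 b7 a0 09 34 03.
byte 0:  91 ^ 183 = 236
byte 1: 126 ^ 160 = 222
byte 2: 252 ^   9 = 245
byte 3: 116 ^  52 =  64
byte 4: 156 ^   3 = 159
byte 5:  71 ^ 183 = 240
byte 6:  76 ^ 160 = 236
byte 7: 204 ^   9 = 197
byte 8: 159 ^  52 = 171
byte 9:  49 ^   3 =  50

ecdef5409ff0ecc5ab32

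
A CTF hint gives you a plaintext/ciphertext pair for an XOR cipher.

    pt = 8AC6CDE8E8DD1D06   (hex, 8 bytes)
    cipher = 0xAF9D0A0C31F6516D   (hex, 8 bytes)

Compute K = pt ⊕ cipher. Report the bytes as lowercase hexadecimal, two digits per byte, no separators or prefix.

Since cipher = pt ⊕ K, XORing both sides with pt gives K = pt ⊕ cipher.
8a ^ af = 25
c6 ^ 9d = 5b
cd ^ 0a = c7
e8 ^ 0c = e4
e8 ^ 31 = d9
dd ^ f6 = 2b
1d ^ 51 = 4c
06 ^ 6d = 6b

255bc7e4d92b4c6b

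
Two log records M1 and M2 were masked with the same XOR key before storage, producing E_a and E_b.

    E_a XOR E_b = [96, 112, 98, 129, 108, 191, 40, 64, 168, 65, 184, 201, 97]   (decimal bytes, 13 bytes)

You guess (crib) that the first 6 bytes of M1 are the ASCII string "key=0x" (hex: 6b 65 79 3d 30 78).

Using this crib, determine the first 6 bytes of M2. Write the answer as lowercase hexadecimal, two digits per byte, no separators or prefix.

0b151bbc5cc7

Since E_a ⊕ E_b = M1 ⊕ M2, XORing with the guessed M1 bytes yields the corresponding M2 bytes: M2 = (E_a ⊕ E_b) ⊕ M1.
60 ⊕ 6b = 0b
70 ⊕ 65 = 15
62 ⊕ 79 = 1b
81 ⊕ 3d = bc
6c ⊕ 30 = 5c
bf ⊕ 78 = c7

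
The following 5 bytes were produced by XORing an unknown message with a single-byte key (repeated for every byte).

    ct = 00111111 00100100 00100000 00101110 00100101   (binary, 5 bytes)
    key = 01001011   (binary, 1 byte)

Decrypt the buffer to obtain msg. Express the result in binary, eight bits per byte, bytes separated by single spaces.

01110100 01101111 01101011 01100101 01101110

The 1-byte key repeats, so the effective keystream is 4b 4b 4b 4b 4b.
byte 0: 00111111 xor 01001011 = 01110100
byte 1: 00100100 xor 01001011 = 01101111
byte 2: 00100000 xor 01001011 = 01101011
byte 3: 00101110 xor 01001011 = 01100101
byte 4: 00100101 xor 01001011 = 01101110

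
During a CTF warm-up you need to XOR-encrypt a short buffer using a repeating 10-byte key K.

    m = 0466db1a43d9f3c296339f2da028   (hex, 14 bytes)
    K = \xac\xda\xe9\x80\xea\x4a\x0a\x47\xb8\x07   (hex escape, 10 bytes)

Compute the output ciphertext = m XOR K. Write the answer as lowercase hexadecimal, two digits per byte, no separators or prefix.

The 10-byte key repeats, so the effective keystream is ac da e9 80 ea 4a 0a 47 b8 07 ac da e9 80.
byte 0: 04 XOR ac = a8
byte 1: 66 XOR da = bc
byte 2: db XOR e9 = 32
byte 3: 1a XOR 80 = 9a
byte 4: 43 XOR ea = a9
byte 5: d9 XOR 4a = 93
byte 6: f3 XOR 0a = f9
byte 7: c2 XOR 47 = 85
byte 8: 96 XOR b8 = 2e
byte 9: 33 XOR 07 = 34
byte 10: 9f XOR ac = 33
byte 11: 2d XOR da = f7
byte 12: a0 XOR e9 = 49
byte 13: 28 XOR 80 = a8

a8bc329aa993f9852e3433f749a8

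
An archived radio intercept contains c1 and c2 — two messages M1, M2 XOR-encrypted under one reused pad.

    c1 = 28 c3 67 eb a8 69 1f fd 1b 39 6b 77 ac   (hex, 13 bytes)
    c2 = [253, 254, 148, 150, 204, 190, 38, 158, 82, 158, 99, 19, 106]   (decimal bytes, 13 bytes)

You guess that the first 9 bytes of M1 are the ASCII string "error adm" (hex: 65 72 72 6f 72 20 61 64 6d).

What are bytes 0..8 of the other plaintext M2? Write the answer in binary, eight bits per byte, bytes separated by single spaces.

First, c1 ⊕ c2 = (M1 ⊕ K) ⊕ (M2 ⊕ K) = M1 ⊕ M2, so the key drops out. Then M2 = (M1 ⊕ M2) ⊕ M1 over the first 9 bytes.
byte 0: (28 xor fd) xor 65 = d5 xor 65 = b0
byte 1: (c3 xor fe) xor 72 = 3d xor 72 = 4f
byte 2: (67 xor 94) xor 72 = f3 xor 72 = 81
byte 3: (eb xor 96) xor 6f = 7d xor 6f = 12
byte 4: (a8 xor cc) xor 72 = 64 xor 72 = 16
byte 5: (69 xor be) xor 20 = d7 xor 20 = f7
byte 6: (1f xor 26) xor 61 = 39 xor 61 = 58
byte 7: (fd xor 9e) xor 64 = 63 xor 64 = 07
byte 8: (1b xor 52) xor 6d = 49 xor 6d = 24

10110000 01001111 10000001 00010010 00010110 11110111 01011000 00000111 00100100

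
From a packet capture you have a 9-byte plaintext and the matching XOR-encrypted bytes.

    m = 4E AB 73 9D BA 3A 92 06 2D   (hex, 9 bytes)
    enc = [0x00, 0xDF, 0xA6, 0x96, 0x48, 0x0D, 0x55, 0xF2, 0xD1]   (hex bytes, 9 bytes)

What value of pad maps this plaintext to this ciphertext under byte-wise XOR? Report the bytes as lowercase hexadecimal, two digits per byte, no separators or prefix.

4e74d50bf237c7f4fc

Since enc = m ⊕ pad, XORing both sides with m gives pad = m ⊕ enc.
01001110 ^ 00000000 = 01001110
10101011 ^ 11011111 = 01110100
01110011 ^ 10100110 = 11010101
10011101 ^ 10010110 = 00001011
10111010 ^ 01001000 = 11110010
00111010 ^ 00001101 = 00110111
10010010 ^ 01010101 = 11000111
00000110 ^ 11110010 = 11110100
00101101 ^ 11010001 = 11111100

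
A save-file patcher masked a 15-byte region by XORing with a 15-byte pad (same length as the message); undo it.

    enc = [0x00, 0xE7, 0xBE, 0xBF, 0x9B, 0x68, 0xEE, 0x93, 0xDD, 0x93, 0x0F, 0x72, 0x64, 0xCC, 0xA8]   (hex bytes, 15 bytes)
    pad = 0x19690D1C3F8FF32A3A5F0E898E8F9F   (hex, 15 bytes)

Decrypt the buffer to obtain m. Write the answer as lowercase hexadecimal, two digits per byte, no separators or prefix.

00 xor 19 = 19
e7 xor 69 = 8e
be xor 0d = b3
bf xor 1c = a3
9b xor 3f = a4
68 xor 8f = e7
ee xor f3 = 1d
93 xor 2a = b9
dd xor 3a = e7
93 xor 5f = cc
0f xor 0e = 01
72 xor 89 = fb
64 xor 8e = ea
cc xor 8f = 43
a8 xor 9f = 37

198eb3a3a4e71db9e7cc01fbea4337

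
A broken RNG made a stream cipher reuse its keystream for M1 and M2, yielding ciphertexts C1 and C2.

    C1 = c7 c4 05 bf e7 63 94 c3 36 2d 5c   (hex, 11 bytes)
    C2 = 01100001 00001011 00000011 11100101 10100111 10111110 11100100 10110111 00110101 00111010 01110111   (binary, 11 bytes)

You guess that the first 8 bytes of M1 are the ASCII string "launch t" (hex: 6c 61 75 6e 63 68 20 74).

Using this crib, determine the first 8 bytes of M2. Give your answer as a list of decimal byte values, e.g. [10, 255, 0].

[202, 174, 115, 52, 35, 181, 80, 0]

First, C1 ⊕ C2 = (M1 ⊕ K) ⊕ (M2 ⊕ K) = M1 ⊕ M2, so the key drops out. Then M2 = (M1 ⊕ M2) ⊕ M1 over the first 8 bytes.
byte 0: (c7 ⊕ 61) ⊕ 6c = a6 ⊕ 6c = ca
byte 1: (c4 ⊕ 0b) ⊕ 61 = cf ⊕ 61 = ae
byte 2: (05 ⊕ 03) ⊕ 75 = 06 ⊕ 75 = 73
byte 3: (bf ⊕ e5) ⊕ 6e = 5a ⊕ 6e = 34
byte 4: (e7 ⊕ a7) ⊕ 63 = 40 ⊕ 63 = 23
byte 5: (63 ⊕ be) ⊕ 68 = dd ⊕ 68 = b5
byte 6: (94 ⊕ e4) ⊕ 20 = 70 ⊕ 20 = 50
byte 7: (c3 ⊕ b7) ⊕ 74 = 74 ⊕ 74 = 00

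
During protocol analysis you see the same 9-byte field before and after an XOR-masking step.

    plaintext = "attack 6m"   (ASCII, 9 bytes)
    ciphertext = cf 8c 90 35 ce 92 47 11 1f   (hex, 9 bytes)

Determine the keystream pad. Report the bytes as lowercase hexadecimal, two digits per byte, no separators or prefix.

aef8e454adf9672772

Since ciphertext = plaintext ⊕ pad, XORing both sides with plaintext gives pad = plaintext ⊕ ciphertext.
61 xor cf = ae
74 xor 8c = f8
74 xor 90 = e4
61 xor 35 = 54
63 xor ce = ad
6b xor 92 = f9
20 xor 47 = 67
36 xor 11 = 27
6d xor 1f = 72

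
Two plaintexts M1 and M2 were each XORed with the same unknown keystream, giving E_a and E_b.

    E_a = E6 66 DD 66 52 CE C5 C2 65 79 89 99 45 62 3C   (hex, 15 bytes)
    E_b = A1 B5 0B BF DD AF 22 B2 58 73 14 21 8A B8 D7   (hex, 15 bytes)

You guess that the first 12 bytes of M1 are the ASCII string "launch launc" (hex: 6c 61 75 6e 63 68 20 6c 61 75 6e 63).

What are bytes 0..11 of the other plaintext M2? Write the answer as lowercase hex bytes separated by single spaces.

2b b2 a3 b7 ec 09 c7 1c 5c 7f f3 db

First, E_a ⊕ E_b = (M1 ⊕ K) ⊕ (M2 ⊕ K) = M1 ⊕ M2, so the key drops out. Then M2 = (M1 ⊕ M2) ⊕ M1 over the first 12 bytes.
byte 0: (e6 xor a1) xor 6c = 47 xor 6c = 2b
byte 1: (66 xor b5) xor 61 = d3 xor 61 = b2
byte 2: (dd xor 0b) xor 75 = d6 xor 75 = a3
byte 3: (66 xor bf) xor 6e = d9 xor 6e = b7
byte 4: (52 xor dd) xor 63 = 8f xor 63 = ec
byte 5: (ce xor af) xor 68 = 61 xor 68 = 09
byte 6: (c5 xor 22) xor 20 = e7 xor 20 = c7
byte 7: (c2 xor b2) xor 6c = 70 xor 6c = 1c
byte 8: (65 xor 58) xor 61 = 3d xor 61 = 5c
byte 9: (79 xor 73) xor 75 = 0a xor 75 = 7f
byte 10: (89 xor 14) xor 6e = 9d xor 6e = f3
byte 11: (99 xor 21) xor 63 = b8 xor 63 = db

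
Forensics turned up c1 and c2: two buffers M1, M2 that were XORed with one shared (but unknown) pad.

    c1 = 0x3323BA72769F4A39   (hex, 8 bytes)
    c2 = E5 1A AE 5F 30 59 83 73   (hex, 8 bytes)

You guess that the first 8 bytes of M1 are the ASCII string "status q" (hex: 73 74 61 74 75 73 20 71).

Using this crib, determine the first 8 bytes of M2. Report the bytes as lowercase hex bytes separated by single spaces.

a5 4d 75 59 33 b5 e9 3b

First, c1 ⊕ c2 = (M1 ⊕ K) ⊕ (M2 ⊕ K) = M1 ⊕ M2, so the key drops out. Then M2 = (M1 ⊕ M2) ⊕ M1 over the first 8 bytes.
byte 0: (33 ⊕ e5) ⊕ 73 = d6 ⊕ 73 = a5
byte 1: (23 ⊕ 1a) ⊕ 74 = 39 ⊕ 74 = 4d
byte 2: (ba ⊕ ae) ⊕ 61 = 14 ⊕ 61 = 75
byte 3: (72 ⊕ 5f) ⊕ 74 = 2d ⊕ 74 = 59
byte 4: (76 ⊕ 30) ⊕ 75 = 46 ⊕ 75 = 33
byte 5: (9f ⊕ 59) ⊕ 73 = c6 ⊕ 73 = b5
byte 6: (4a ⊕ 83) ⊕ 20 = c9 ⊕ 20 = e9
byte 7: (39 ⊕ 73) ⊕ 71 = 4a ⊕ 71 = 3b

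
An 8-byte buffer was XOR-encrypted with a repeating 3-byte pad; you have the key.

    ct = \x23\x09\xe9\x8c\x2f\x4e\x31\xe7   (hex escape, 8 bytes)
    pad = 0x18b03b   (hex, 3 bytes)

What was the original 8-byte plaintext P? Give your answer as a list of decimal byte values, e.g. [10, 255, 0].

[59, 185, 210, 148, 159, 117, 41, 87]

The 3-byte key repeats, so the effective keystream is 18 b0 3b 18 b0 3b 18 b0.
byte 0:  35 ^  24 =  59
byte 1:   9 ^ 176 = 185
byte 2: 233 ^  59 = 210
byte 3: 140 ^  24 = 148
byte 4:  47 ^ 176 = 159
byte 5:  78 ^  59 = 117
byte 6:  49 ^  24 =  41
byte 7: 231 ^ 176 =  87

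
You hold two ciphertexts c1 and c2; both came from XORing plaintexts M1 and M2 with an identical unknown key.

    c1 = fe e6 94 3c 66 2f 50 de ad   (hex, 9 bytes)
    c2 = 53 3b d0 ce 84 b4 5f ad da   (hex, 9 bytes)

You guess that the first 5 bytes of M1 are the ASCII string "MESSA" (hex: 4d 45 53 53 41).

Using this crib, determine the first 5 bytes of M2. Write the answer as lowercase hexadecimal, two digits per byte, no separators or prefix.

First, c1 ⊕ c2 = (M1 ⊕ K) ⊕ (M2 ⊕ K) = M1 ⊕ M2, so the key drops out. Then M2 = (M1 ⊕ M2) ⊕ M1 over the first 5 bytes.
byte 0: (fe ⊕ 53) ⊕ 4d = ad ⊕ 4d = e0
byte 1: (e6 ⊕ 3b) ⊕ 45 = dd ⊕ 45 = 98
byte 2: (94 ⊕ d0) ⊕ 53 = 44 ⊕ 53 = 17
byte 3: (3c ⊕ ce) ⊕ 53 = f2 ⊕ 53 = a1
byte 4: (66 ⊕ 84) ⊕ 41 = e2 ⊕ 41 = a3

e09817a1a3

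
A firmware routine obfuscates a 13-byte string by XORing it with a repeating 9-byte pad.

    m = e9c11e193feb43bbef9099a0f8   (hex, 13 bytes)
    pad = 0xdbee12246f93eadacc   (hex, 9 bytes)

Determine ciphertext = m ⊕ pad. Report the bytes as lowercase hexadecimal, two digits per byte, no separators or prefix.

The 9-byte key repeats, so the effective keystream is db ee 12 24 6f 93 ea da cc db ee 12 24.
byte 0: e9 XOR db = 32
byte 1: c1 XOR ee = 2f
byte 2: 1e XOR 12 = 0c
byte 3: 19 XOR 24 = 3d
byte 4: 3f XOR 6f = 50
byte 5: eb XOR 93 = 78
byte 6: 43 XOR ea = a9
byte 7: bb XOR da = 61
byte 8: ef XOR cc = 23
byte 9: 90 XOR db = 4b
byte 10: 99 XOR ee = 77
byte 11: a0 XOR 12 = b2
byte 12: f8 XOR 24 = dc

322f0c3d5078a961234b77b2dc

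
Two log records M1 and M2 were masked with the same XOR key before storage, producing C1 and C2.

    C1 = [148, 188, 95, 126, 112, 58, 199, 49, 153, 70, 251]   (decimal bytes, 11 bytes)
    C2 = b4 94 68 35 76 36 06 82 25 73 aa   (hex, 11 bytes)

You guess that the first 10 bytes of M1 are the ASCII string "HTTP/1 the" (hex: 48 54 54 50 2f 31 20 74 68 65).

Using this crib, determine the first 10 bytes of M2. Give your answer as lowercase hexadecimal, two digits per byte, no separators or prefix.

687c631b293de1c7d450

First, C1 ⊕ C2 = (M1 ⊕ K) ⊕ (M2 ⊕ K) = M1 ⊕ M2, so the key drops out. Then M2 = (M1 ⊕ M2) ⊕ M1 over the first 10 bytes.
byte 0: (94 xor b4) xor 48 = 20 xor 48 = 68
byte 1: (bc xor 94) xor 54 = 28 xor 54 = 7c
byte 2: (5f xor 68) xor 54 = 37 xor 54 = 63
byte 3: (7e xor 35) xor 50 = 4b xor 50 = 1b
byte 4: (70 xor 76) xor 2f = 06 xor 2f = 29
byte 5: (3a xor 36) xor 31 = 0c xor 31 = 3d
byte 6: (c7 xor 06) xor 20 = c1 xor 20 = e1
byte 7: (31 xor 82) xor 74 = b3 xor 74 = c7
byte 8: (99 xor 25) xor 68 = bc xor 68 = d4
byte 9: (46 xor 73) xor 65 = 35 xor 65 = 50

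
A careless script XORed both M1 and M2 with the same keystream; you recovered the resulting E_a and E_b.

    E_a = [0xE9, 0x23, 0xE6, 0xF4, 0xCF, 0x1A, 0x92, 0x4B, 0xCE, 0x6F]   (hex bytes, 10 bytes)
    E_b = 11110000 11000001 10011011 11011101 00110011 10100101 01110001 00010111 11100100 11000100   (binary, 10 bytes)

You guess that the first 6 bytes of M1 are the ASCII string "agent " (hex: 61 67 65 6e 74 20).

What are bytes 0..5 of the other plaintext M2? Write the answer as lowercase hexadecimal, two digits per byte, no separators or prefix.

78851847889f

First, E_a ⊕ E_b = (M1 ⊕ K) ⊕ (M2 ⊕ K) = M1 ⊕ M2, so the key drops out. Then M2 = (M1 ⊕ M2) ⊕ M1 over the first 6 bytes.
byte 0: (e9 ^ f0) ^ 61 = 19 ^ 61 = 78
byte 1: (23 ^ c1) ^ 67 = e2 ^ 67 = 85
byte 2: (e6 ^ 9b) ^ 65 = 7d ^ 65 = 18
byte 3: (f4 ^ dd) ^ 6e = 29 ^ 6e = 47
byte 4: (cf ^ 33) ^ 74 = fc ^ 74 = 88
byte 5: (1a ^ a5) ^ 20 = bf ^ 20 = 9f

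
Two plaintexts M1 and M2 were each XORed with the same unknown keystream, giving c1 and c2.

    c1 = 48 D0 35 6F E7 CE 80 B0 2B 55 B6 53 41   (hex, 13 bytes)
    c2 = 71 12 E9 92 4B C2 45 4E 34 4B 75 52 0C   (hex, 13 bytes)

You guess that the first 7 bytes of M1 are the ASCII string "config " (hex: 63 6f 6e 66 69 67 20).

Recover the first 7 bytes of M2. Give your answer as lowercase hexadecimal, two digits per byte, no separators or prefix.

First, c1 ⊕ c2 = (M1 ⊕ K) ⊕ (M2 ⊕ K) = M1 ⊕ M2, so the key drops out. Then M2 = (M1 ⊕ M2) ⊕ M1 over the first 7 bytes.
byte 0: (48 XOR 71) XOR 63 = 39 XOR 63 = 5a
byte 1: (d0 XOR 12) XOR 6f = c2 XOR 6f = ad
byte 2: (35 XOR e9) XOR 6e = dc XOR 6e = b2
byte 3: (6f XOR 92) XOR 66 = fd XOR 66 = 9b
byte 4: (e7 XOR 4b) XOR 69 = ac XOR 69 = c5
byte 5: (ce XOR c2) XOR 67 = 0c XOR 67 = 6b
byte 6: (80 XOR 45) XOR 20 = c5 XOR 20 = e5

5aadb29bc56be5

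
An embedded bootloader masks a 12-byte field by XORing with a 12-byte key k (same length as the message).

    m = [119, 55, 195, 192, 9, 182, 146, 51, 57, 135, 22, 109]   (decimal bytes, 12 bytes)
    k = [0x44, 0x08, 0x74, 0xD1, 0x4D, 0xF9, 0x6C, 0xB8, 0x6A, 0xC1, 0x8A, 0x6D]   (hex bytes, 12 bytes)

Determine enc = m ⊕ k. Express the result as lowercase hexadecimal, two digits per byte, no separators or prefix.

77 xor 44 = 33
37 xor 08 = 3f
c3 xor 74 = b7
c0 xor d1 = 11
09 xor 4d = 44
b6 xor f9 = 4f
92 xor 6c = fe
33 xor b8 = 8b
39 xor 6a = 53
87 xor c1 = 46
16 xor 8a = 9c
6d xor 6d = 00

333fb711444ffe8b53469c00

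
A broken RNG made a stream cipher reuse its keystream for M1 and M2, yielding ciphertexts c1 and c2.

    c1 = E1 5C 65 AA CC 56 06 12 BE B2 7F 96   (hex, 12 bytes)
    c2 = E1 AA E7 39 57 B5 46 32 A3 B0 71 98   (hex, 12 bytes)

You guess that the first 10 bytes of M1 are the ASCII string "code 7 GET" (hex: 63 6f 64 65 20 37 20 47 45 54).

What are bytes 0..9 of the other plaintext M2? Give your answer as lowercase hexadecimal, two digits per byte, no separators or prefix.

First, c1 ⊕ c2 = (M1 ⊕ K) ⊕ (M2 ⊕ K) = M1 ⊕ M2, so the key drops out. Then M2 = (M1 ⊕ M2) ⊕ M1 over the first 10 bytes.
byte 0: (e1 xor e1) xor 63 = 00 xor 63 = 63
byte 1: (5c xor aa) xor 6f = f6 xor 6f = 99
byte 2: (65 xor e7) xor 64 = 82 xor 64 = e6
byte 3: (aa xor 39) xor 65 = 93 xor 65 = f6
byte 4: (cc xor 57) xor 20 = 9b xor 20 = bb
byte 5: (56 xor b5) xor 37 = e3 xor 37 = d4
byte 6: (06 xor 46) xor 20 = 40 xor 20 = 60
byte 7: (12 xor 32) xor 47 = 20 xor 47 = 67
byte 8: (be xor a3) xor 45 = 1d xor 45 = 58
byte 9: (b2 xor b0) xor 54 = 02 xor 54 = 56

6399e6f6bbd460675856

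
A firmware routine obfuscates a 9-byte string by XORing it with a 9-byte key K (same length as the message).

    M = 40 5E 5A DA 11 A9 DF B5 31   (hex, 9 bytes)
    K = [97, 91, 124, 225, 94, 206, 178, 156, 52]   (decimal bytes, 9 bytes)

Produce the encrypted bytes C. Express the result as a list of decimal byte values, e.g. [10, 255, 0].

[33, 5, 38, 59, 79, 103, 109, 41, 5]

40 XOR 61 = 21
5e XOR 5b = 05
5a XOR 7c = 26
da XOR e1 = 3b
11 XOR 5e = 4f
a9 XOR ce = 67
df XOR b2 = 6d
b5 XOR 9c = 29
31 XOR 34 = 05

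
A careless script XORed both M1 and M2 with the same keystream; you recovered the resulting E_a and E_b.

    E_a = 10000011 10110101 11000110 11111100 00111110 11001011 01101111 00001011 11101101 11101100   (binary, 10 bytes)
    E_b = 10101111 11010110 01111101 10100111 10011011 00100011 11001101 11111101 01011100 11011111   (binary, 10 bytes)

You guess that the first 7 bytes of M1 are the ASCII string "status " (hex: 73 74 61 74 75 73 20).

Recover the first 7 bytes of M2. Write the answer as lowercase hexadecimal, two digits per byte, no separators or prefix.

5f17da2fd09b82

First, E_a ⊕ E_b = (M1 ⊕ K) ⊕ (M2 ⊕ K) = M1 ⊕ M2, so the key drops out. Then M2 = (M1 ⊕ M2) ⊕ M1 over the first 7 bytes.
byte 0: (83 ^ af) ^ 73 = 2c ^ 73 = 5f
byte 1: (b5 ^ d6) ^ 74 = 63 ^ 74 = 17
byte 2: (c6 ^ 7d) ^ 61 = bb ^ 61 = da
byte 3: (fc ^ a7) ^ 74 = 5b ^ 74 = 2f
byte 4: (3e ^ 9b) ^ 75 = a5 ^ 75 = d0
byte 5: (cb ^ 23) ^ 73 = e8 ^ 73 = 9b
byte 6: (6f ^ cd) ^ 20 = a2 ^ 20 = 82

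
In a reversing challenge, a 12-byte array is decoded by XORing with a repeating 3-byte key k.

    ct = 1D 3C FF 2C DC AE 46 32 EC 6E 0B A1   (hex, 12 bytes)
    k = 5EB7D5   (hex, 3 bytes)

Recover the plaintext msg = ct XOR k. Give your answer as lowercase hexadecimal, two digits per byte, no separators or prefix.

438b2a726b7b18853930bc74

The 3-byte key repeats, so the effective keystream is 5e b7 d5 5e b7 d5 5e b7 d5 5e b7 d5.
byte 0: 00011101 XOR 01011110 = 01000011
byte 1: 00111100 XOR 10110111 = 10001011
byte 2: 11111111 XOR 11010101 = 00101010
byte 3: 00101100 XOR 01011110 = 01110010
byte 4: 11011100 XOR 10110111 = 01101011
byte 5: 10101110 XOR 11010101 = 01111011
byte 6: 01000110 XOR 01011110 = 00011000
byte 7: 00110010 XOR 10110111 = 10000101
byte 8: 11101100 XOR 11010101 = 00111001
byte 9: 01101110 XOR 01011110 = 00110000
byte 10: 00001011 XOR 10110111 = 10111100
byte 11: 10100001 XOR 11010101 = 01110100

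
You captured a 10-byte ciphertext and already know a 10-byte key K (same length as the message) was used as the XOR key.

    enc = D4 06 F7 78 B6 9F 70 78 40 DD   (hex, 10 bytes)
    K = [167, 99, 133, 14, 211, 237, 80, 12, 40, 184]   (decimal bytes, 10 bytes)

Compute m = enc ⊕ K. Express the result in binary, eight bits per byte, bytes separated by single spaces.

d4 xor a7 = 73
06 xor 63 = 65
f7 xor 85 = 72
78 xor 0e = 76
b6 xor d3 = 65
9f xor ed = 72
70 xor 50 = 20
78 xor 0c = 74
40 xor 28 = 68
dd xor b8 = 65

01110011 01100101 01110010 01110110 01100101 01110010 00100000 01110100 01101000 01100101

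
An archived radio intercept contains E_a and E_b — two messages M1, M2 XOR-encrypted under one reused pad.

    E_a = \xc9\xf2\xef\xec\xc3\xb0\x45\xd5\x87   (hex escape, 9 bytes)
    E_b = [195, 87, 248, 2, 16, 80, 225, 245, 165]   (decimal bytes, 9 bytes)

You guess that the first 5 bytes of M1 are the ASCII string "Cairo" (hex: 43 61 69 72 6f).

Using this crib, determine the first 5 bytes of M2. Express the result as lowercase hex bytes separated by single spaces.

First, E_a ⊕ E_b = (M1 ⊕ K) ⊕ (M2 ⊕ K) = M1 ⊕ M2, so the key drops out. Then M2 = (M1 ⊕ M2) ⊕ M1 over the first 5 bytes.
byte 0: (c9 ^ c3) ^ 43 = 0a ^ 43 = 49
byte 1: (f2 ^ 57) ^ 61 = a5 ^ 61 = c4
byte 2: (ef ^ f8) ^ 69 = 17 ^ 69 = 7e
byte 3: (ec ^ 02) ^ 72 = ee ^ 72 = 9c
byte 4: (c3 ^ 10) ^ 6f = d3 ^ 6f = bc

49 c4 7e 9c bc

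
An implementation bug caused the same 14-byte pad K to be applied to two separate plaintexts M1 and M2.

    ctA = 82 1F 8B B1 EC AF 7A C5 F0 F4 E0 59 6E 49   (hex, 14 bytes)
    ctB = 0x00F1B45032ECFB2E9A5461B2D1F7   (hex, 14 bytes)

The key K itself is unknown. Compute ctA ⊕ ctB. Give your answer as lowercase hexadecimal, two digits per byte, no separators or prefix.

82ee3fe1de4381eb6aa081ebbfbe

ctA ⊕ ctB = (M1 ⊕ K) ⊕ (M2 ⊕ K) = M1 ⊕ M2 — the shared key cancels under XOR.
82 ^ 00 = 82
1f ^ f1 = ee
8b ^ b4 = 3f
b1 ^ 50 = e1
ec ^ 32 = de
af ^ ec = 43
7a ^ fb = 81
c5 ^ 2e = eb
f0 ^ 9a = 6a
f4 ^ 54 = a0
e0 ^ 61 = 81
59 ^ b2 = eb
6e ^ d1 = bf
49 ^ f7 = be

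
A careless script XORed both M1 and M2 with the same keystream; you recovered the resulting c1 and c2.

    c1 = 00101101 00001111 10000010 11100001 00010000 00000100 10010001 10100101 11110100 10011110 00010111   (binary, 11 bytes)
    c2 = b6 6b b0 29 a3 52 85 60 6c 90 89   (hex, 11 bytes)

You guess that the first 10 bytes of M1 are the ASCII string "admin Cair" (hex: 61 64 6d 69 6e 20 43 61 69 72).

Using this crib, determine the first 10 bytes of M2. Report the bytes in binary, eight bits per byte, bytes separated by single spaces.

First, c1 ⊕ c2 = (M1 ⊕ K) ⊕ (M2 ⊕ K) = M1 ⊕ M2, so the key drops out. Then M2 = (M1 ⊕ M2) ⊕ M1 over the first 10 bytes.
byte 0: (2d XOR b6) XOR 61 = 9b XOR 61 = fa
byte 1: (0f XOR 6b) XOR 64 = 64 XOR 64 = 00
byte 2: (82 XOR b0) XOR 6d = 32 XOR 6d = 5f
byte 3: (e1 XOR 29) XOR 69 = c8 XOR 69 = a1
byte 4: (10 XOR a3) XOR 6e = b3 XOR 6e = dd
byte 5: (04 XOR 52) XOR 20 = 56 XOR 20 = 76
byte 6: (91 XOR 85) XOR 43 = 14 XOR 43 = 57
byte 7: (a5 XOR 60) XOR 61 = c5 XOR 61 = a4
byte 8: (f4 XOR 6c) XOR 69 = 98 XOR 69 = f1
byte 9: (9e XOR 90) XOR 72 = 0e XOR 72 = 7c

11111010 00000000 01011111 10100001 11011101 01110110 01010111 10100100 11110001 01111100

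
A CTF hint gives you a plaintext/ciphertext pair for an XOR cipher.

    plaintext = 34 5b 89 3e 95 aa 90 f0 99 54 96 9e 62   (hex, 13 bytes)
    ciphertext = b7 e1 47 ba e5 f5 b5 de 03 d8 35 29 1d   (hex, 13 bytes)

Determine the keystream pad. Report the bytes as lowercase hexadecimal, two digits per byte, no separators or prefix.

83bace84705f252e9a8ca3b77f

Since ciphertext = plaintext ⊕ pad, XORing both sides with plaintext gives pad = plaintext ⊕ ciphertext.
 52 XOR 183 = 131
 91 XOR 225 = 186
137 XOR  71 = 206
 62 XOR 186 = 132
149 XOR 229 = 112
170 XOR 245 =  95
144 XOR 181 =  37
240 XOR 222 =  46
153 XOR   3 = 154
 84 XOR 216 = 140
150 XOR  53 = 163
158 XOR  41 = 183
 98 XOR  29 = 127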